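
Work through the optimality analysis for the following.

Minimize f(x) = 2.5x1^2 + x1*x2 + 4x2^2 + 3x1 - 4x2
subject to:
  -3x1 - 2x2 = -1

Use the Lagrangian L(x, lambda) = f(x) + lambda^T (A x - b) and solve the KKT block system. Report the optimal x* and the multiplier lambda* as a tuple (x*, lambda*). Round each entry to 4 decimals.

Form the Lagrangian:
  L(x, lambda) = (1/2) x^T Q x + c^T x + lambda^T (A x - b)
Stationarity (grad_x L = 0): Q x + c + A^T lambda = 0.
Primal feasibility: A x = b.

This gives the KKT block system:
  [ Q   A^T ] [ x     ]   [-c ]
  [ A    0  ] [ lambda ] = [ b ]

Solving the linear system:
  x*      = (-0.175, 0.7625)
  lambda* = (0.9625)
  f(x*)   = -1.3062

x* = (-0.175, 0.7625), lambda* = (0.9625)


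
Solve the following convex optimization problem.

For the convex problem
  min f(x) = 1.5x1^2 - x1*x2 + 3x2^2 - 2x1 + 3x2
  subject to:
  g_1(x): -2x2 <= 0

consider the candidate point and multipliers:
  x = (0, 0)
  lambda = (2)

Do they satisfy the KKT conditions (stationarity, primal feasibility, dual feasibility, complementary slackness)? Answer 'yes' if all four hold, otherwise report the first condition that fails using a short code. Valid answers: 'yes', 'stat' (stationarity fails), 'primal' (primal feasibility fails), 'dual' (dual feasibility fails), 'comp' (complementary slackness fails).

Gradient of f: grad f(x) = Q x + c = (-2, 3)
Constraint values g_i(x) = a_i^T x - b_i:
  g_1((0, 0)) = 0
Stationarity residual: grad f(x) + sum_i lambda_i a_i = (-2, -1)
  -> stationarity FAILS
Primal feasibility (all g_i <= 0): OK
Dual feasibility (all lambda_i >= 0): OK
Complementary slackness (lambda_i * g_i(x) = 0 for all i): OK

Verdict: the first failing condition is stationarity -> stat.

stat


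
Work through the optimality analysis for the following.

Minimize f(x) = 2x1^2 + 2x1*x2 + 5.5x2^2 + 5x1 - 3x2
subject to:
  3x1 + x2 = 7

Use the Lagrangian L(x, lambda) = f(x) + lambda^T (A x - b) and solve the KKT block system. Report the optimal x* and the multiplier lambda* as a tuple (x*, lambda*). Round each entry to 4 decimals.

Form the Lagrangian:
  L(x, lambda) = (1/2) x^T Q x + c^T x + lambda^T (A x - b)
Stationarity (grad_x L = 0): Q x + c + A^T lambda = 0.
Primal feasibility: A x = b.

This gives the KKT block system:
  [ Q   A^T ] [ x     ]   [-c ]
  [ A    0  ] [ lambda ] = [ b ]

Solving the linear system:
  x*      = (2.2308, 0.3077)
  lambda* = (-4.8462)
  f(x*)   = 22.0769

x* = (2.2308, 0.3077), lambda* = (-4.8462)


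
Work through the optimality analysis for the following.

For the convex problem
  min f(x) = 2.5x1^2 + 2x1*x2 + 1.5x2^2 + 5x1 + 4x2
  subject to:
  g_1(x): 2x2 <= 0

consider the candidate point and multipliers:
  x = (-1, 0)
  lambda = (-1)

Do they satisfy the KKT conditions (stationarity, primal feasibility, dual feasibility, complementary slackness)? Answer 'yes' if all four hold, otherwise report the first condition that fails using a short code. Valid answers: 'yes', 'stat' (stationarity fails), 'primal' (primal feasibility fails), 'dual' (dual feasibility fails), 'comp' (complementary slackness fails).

Gradient of f: grad f(x) = Q x + c = (0, 2)
Constraint values g_i(x) = a_i^T x - b_i:
  g_1((-1, 0)) = 0
Stationarity residual: grad f(x) + sum_i lambda_i a_i = (0, 0)
  -> stationarity OK
Primal feasibility (all g_i <= 0): OK
Dual feasibility (all lambda_i >= 0): FAILS
Complementary slackness (lambda_i * g_i(x) = 0 for all i): OK

Verdict: the first failing condition is dual_feasibility -> dual.

dual


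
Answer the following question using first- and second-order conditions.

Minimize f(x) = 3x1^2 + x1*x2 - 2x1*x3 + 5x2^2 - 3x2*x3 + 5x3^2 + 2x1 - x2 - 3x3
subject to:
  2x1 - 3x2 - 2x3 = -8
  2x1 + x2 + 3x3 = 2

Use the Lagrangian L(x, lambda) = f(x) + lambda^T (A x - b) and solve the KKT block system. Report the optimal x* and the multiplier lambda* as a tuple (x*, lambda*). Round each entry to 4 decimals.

Form the Lagrangian:
  L(x, lambda) = (1/2) x^T Q x + c^T x + lambda^T (A x - b)
Stationarity (grad_x L = 0): Q x + c + A^T lambda = 0.
Primal feasibility: A x = b.

This gives the KKT block system:
  [ Q   A^T ] [ x     ]   [-c ]
  [ A    0  ] [ lambda ] = [ b ]

Solving the linear system:
  x*      = (-1.103, 1.2815, 0.9748)
  lambda* = (2.6076, 0.0353)
  f(x*)   = 7.1893

x* = (-1.103, 1.2815, 0.9748), lambda* = (2.6076, 0.0353)


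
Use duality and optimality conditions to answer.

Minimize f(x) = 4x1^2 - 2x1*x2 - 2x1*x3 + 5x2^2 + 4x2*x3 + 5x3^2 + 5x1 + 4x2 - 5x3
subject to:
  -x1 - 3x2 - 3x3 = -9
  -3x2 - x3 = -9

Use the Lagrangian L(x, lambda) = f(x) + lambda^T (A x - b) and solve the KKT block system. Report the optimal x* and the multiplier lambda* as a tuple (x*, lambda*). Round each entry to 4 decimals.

Form the Lagrangian:
  L(x, lambda) = (1/2) x^T Q x + c^T x + lambda^T (A x - b)
Stationarity (grad_x L = 0): Q x + c + A^T lambda = 0.
Primal feasibility: A x = b.

This gives the KKT block system:
  [ Q   A^T ] [ x     ]   [-c ]
  [ A    0  ] [ lambda ] = [ b ]

Solving the linear system:
  x*      = (-0.1019, 2.983, 0.051)
  lambda* = (-1.8835, 13.2961)
  f(x*)   = 56.9405

x* = (-0.1019, 2.983, 0.051), lambda* = (-1.8835, 13.2961)


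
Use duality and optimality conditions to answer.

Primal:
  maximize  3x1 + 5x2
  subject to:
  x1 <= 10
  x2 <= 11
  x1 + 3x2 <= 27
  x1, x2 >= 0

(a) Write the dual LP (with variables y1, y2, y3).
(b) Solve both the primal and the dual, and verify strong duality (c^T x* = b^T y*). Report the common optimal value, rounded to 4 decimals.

The standard primal-dual pair for 'max c^T x s.t. A x <= b, x >= 0' is:
  Dual:  min b^T y  s.t.  A^T y >= c,  y >= 0.

So the dual LP is:
  minimize  10y1 + 11y2 + 27y3
  subject to:
    y1 + y3 >= 3
    y2 + 3y3 >= 5
    y1, y2, y3 >= 0

Solving the primal: x* = (10, 5.6667).
  primal value c^T x* = 58.3333.
Solving the dual: y* = (1.3333, 0, 1.6667).
  dual value b^T y* = 58.3333.
Strong duality: c^T x* = b^T y*. Confirmed.

58.3333


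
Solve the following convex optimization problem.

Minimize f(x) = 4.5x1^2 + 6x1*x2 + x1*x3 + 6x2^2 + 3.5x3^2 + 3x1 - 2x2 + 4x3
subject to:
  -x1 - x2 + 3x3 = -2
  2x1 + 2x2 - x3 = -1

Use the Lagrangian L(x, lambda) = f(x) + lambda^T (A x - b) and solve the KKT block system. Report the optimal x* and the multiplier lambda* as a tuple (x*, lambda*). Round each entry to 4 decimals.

Form the Lagrangian:
  L(x, lambda) = (1/2) x^T Q x + c^T x + lambda^T (A x - b)
Stationarity (grad_x L = 0): Q x + c + A^T lambda = 0.
Primal feasibility: A x = b.

This gives the KKT block system:
  [ Q   A^T ] [ x     ]   [-c ]
  [ A    0  ] [ lambda ] = [ b ]

Solving the linear system:
  x*      = (-1.1111, 0.1111, -1)
  lambda* = (3.1111, 5.2222)
  f(x*)   = 1.9444

x* = (-1.1111, 0.1111, -1), lambda* = (3.1111, 5.2222)


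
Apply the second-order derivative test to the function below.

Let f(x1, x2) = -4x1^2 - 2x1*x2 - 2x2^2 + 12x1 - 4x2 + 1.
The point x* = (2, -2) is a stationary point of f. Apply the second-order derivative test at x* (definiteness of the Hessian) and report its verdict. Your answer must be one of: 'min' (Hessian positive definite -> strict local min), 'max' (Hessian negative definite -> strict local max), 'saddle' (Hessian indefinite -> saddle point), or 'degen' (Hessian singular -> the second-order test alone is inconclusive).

Compute the Hessian H = grad^2 f:
  H = [[-8, -2], [-2, -4]]
Verify stationarity: grad f(x*) = H x* + g = (0, 0).
Eigenvalues of H: -8.8284, -3.1716.
Both eigenvalues < 0, so H is negative definite -> x* is a strict local max.

max


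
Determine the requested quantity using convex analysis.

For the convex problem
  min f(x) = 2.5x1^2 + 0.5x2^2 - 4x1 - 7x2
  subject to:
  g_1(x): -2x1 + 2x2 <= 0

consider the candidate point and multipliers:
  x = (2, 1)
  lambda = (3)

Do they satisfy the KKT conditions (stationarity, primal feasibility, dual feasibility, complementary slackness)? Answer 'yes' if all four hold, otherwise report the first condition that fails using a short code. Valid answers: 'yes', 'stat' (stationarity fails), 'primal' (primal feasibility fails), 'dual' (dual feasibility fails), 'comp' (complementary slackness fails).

Gradient of f: grad f(x) = Q x + c = (6, -6)
Constraint values g_i(x) = a_i^T x - b_i:
  g_1((2, 1)) = -2
Stationarity residual: grad f(x) + sum_i lambda_i a_i = (0, 0)
  -> stationarity OK
Primal feasibility (all g_i <= 0): OK
Dual feasibility (all lambda_i >= 0): OK
Complementary slackness (lambda_i * g_i(x) = 0 for all i): FAILS

Verdict: the first failing condition is complementary_slackness -> comp.

comp


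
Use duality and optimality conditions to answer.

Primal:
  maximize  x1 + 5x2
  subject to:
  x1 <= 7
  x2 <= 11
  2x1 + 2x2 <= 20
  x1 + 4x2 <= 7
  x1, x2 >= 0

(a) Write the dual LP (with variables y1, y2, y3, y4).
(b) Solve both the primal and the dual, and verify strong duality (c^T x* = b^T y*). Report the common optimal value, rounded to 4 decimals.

The standard primal-dual pair for 'max c^T x s.t. A x <= b, x >= 0' is:
  Dual:  min b^T y  s.t.  A^T y >= c,  y >= 0.

So the dual LP is:
  minimize  7y1 + 11y2 + 20y3 + 7y4
  subject to:
    y1 + 2y3 + y4 >= 1
    y2 + 2y3 + 4y4 >= 5
    y1, y2, y3, y4 >= 0

Solving the primal: x* = (0, 1.75).
  primal value c^T x* = 8.75.
Solving the dual: y* = (0, 0, 0, 1.25).
  dual value b^T y* = 8.75.
Strong duality: c^T x* = b^T y*. Confirmed.

8.75


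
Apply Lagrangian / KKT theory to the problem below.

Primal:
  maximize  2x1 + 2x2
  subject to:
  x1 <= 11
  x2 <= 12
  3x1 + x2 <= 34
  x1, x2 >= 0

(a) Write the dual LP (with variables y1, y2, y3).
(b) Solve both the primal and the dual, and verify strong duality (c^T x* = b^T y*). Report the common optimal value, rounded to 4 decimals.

The standard primal-dual pair for 'max c^T x s.t. A x <= b, x >= 0' is:
  Dual:  min b^T y  s.t.  A^T y >= c,  y >= 0.

So the dual LP is:
  minimize  11y1 + 12y2 + 34y3
  subject to:
    y1 + 3y3 >= 2
    y2 + y3 >= 2
    y1, y2, y3 >= 0

Solving the primal: x* = (7.3333, 12).
  primal value c^T x* = 38.6667.
Solving the dual: y* = (0, 1.3333, 0.6667).
  dual value b^T y* = 38.6667.
Strong duality: c^T x* = b^T y*. Confirmed.

38.6667


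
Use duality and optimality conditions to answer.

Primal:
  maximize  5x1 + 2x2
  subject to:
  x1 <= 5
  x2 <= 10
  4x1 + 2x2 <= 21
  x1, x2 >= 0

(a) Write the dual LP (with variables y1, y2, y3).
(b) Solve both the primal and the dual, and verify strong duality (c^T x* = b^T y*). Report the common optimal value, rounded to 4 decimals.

The standard primal-dual pair for 'max c^T x s.t. A x <= b, x >= 0' is:
  Dual:  min b^T y  s.t.  A^T y >= c,  y >= 0.

So the dual LP is:
  minimize  5y1 + 10y2 + 21y3
  subject to:
    y1 + 4y3 >= 5
    y2 + 2y3 >= 2
    y1, y2, y3 >= 0

Solving the primal: x* = (5, 0.5).
  primal value c^T x* = 26.
Solving the dual: y* = (1, 0, 1).
  dual value b^T y* = 26.
Strong duality: c^T x* = b^T y*. Confirmed.

26


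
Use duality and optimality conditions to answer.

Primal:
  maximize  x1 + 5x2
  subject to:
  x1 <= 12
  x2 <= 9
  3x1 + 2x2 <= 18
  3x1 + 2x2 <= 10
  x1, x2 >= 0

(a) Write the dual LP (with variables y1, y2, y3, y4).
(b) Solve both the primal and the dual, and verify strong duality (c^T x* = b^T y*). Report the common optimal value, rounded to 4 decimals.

The standard primal-dual pair for 'max c^T x s.t. A x <= b, x >= 0' is:
  Dual:  min b^T y  s.t.  A^T y >= c,  y >= 0.

So the dual LP is:
  minimize  12y1 + 9y2 + 18y3 + 10y4
  subject to:
    y1 + 3y3 + 3y4 >= 1
    y2 + 2y3 + 2y4 >= 5
    y1, y2, y3, y4 >= 0

Solving the primal: x* = (0, 5).
  primal value c^T x* = 25.
Solving the dual: y* = (0, 0, 0, 2.5).
  dual value b^T y* = 25.
Strong duality: c^T x* = b^T y*. Confirmed.

25


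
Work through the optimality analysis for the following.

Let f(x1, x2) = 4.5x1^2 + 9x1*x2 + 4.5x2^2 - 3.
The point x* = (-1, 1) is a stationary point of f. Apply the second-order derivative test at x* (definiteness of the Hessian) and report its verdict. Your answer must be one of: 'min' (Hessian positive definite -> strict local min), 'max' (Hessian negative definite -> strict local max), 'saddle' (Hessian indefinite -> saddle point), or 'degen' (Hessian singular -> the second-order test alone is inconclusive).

Compute the Hessian H = grad^2 f:
  H = [[9, 9], [9, 9]]
Verify stationarity: grad f(x*) = H x* + g = (0, 0).
Eigenvalues of H: 0, 18.
H has a zero eigenvalue (singular; positive semidefinite but not definite), so H is neither positive definite, negative definite, nor indefinite. The second-order test alone is inconclusive -> degen.
(Indeed, f is constant along the null direction of H through x*, so x* is not a strict local extremum.)

degen


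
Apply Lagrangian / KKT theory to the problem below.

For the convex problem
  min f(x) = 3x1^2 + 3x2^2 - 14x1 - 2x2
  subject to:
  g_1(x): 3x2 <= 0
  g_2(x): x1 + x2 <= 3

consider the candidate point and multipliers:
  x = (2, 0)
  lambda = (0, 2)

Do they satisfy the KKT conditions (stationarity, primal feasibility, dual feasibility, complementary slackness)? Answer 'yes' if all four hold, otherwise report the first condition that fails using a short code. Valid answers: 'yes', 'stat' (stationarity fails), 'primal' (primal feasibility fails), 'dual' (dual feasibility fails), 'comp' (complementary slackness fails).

Gradient of f: grad f(x) = Q x + c = (-2, -2)
Constraint values g_i(x) = a_i^T x - b_i:
  g_1((2, 0)) = 0
  g_2((2, 0)) = -1
Stationarity residual: grad f(x) + sum_i lambda_i a_i = (0, 0)
  -> stationarity OK
Primal feasibility (all g_i <= 0): OK
Dual feasibility (all lambda_i >= 0): OK
Complementary slackness (lambda_i * g_i(x) = 0 for all i): FAILS

Verdict: the first failing condition is complementary_slackness -> comp.

comp


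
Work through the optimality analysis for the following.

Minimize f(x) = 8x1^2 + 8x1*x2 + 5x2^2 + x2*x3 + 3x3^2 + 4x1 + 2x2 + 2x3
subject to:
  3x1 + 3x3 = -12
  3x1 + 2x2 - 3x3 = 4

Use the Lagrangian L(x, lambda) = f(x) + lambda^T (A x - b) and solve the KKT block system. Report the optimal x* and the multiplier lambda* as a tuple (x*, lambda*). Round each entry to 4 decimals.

Form the Lagrangian:
  L(x, lambda) = (1/2) x^T Q x + c^T x + lambda^T (A x - b)
Stationarity (grad_x L = 0): Q x + c + A^T lambda = 0.
Primal feasibility: A x = b.

This gives the KKT block system:
  [ Q   A^T ] [ x     ]   [-c ]
  [ A    0  ] [ lambda ] = [ b ]

Solving the linear system:
  x*      = (-1.7714, 1.3143, -2.2286)
  lambda* = (3.981, 0.6286)
  f(x*)   = 18.1714

x* = (-1.7714, 1.3143, -2.2286), lambda* = (3.981, 0.6286)


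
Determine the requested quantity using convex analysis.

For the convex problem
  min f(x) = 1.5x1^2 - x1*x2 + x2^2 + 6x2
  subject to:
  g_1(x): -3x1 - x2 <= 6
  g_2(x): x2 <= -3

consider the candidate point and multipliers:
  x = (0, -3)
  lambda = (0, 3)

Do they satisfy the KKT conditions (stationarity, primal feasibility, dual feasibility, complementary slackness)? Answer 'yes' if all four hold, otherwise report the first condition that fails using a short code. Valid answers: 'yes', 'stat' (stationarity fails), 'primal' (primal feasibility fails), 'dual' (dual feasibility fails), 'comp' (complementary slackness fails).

Gradient of f: grad f(x) = Q x + c = (3, 0)
Constraint values g_i(x) = a_i^T x - b_i:
  g_1((0, -3)) = -3
  g_2((0, -3)) = 0
Stationarity residual: grad f(x) + sum_i lambda_i a_i = (3, 3)
  -> stationarity FAILS
Primal feasibility (all g_i <= 0): OK
Dual feasibility (all lambda_i >= 0): OK
Complementary slackness (lambda_i * g_i(x) = 0 for all i): OK

Verdict: the first failing condition is stationarity -> stat.

stat


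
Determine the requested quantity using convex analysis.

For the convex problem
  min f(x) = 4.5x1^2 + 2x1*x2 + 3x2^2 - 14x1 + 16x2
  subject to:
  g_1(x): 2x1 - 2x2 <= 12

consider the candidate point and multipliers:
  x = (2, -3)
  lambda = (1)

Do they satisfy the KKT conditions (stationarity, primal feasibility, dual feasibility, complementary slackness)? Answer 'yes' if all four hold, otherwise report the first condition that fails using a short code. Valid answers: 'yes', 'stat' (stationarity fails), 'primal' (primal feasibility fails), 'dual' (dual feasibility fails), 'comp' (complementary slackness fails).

Gradient of f: grad f(x) = Q x + c = (-2, 2)
Constraint values g_i(x) = a_i^T x - b_i:
  g_1((2, -3)) = -2
Stationarity residual: grad f(x) + sum_i lambda_i a_i = (0, 0)
  -> stationarity OK
Primal feasibility (all g_i <= 0): OK
Dual feasibility (all lambda_i >= 0): OK
Complementary slackness (lambda_i * g_i(x) = 0 for all i): FAILS

Verdict: the first failing condition is complementary_slackness -> comp.

comp


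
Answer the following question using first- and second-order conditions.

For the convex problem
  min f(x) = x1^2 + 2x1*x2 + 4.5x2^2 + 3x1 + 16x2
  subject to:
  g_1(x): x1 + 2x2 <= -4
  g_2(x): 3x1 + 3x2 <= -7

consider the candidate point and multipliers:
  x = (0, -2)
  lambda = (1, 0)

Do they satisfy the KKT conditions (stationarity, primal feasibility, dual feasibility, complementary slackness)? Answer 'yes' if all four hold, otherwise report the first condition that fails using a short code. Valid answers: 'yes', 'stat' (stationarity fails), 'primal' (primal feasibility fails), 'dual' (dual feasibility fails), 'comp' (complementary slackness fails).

Gradient of f: grad f(x) = Q x + c = (-1, -2)
Constraint values g_i(x) = a_i^T x - b_i:
  g_1((0, -2)) = 0
  g_2((0, -2)) = 1
Stationarity residual: grad f(x) + sum_i lambda_i a_i = (0, 0)
  -> stationarity OK
Primal feasibility (all g_i <= 0): FAILS
Dual feasibility (all lambda_i >= 0): OK
Complementary slackness (lambda_i * g_i(x) = 0 for all i): OK

Verdict: the first failing condition is primal_feasibility -> primal.

primal


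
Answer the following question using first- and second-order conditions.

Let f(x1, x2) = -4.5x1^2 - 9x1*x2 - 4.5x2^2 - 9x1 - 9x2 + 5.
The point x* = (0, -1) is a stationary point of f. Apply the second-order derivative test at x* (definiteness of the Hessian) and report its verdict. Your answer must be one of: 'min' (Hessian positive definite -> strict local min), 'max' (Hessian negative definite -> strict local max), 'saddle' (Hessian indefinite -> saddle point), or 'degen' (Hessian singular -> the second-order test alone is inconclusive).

Compute the Hessian H = grad^2 f:
  H = [[-9, -9], [-9, -9]]
Verify stationarity: grad f(x*) = H x* + g = (0, 0).
Eigenvalues of H: -18, 0.
H has a zero eigenvalue (singular; negative semidefinite but not definite), so H is neither positive definite, negative definite, nor indefinite. The second-order test alone is inconclusive -> degen.
(Indeed, f is constant along the null direction of H through x*, so x* is not a strict local extremum.)

degen


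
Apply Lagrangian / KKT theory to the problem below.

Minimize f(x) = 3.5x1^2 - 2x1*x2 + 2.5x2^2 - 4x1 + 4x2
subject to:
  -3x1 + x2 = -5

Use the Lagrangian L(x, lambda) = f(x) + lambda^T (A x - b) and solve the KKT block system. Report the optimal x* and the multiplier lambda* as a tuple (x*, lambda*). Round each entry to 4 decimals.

Form the Lagrangian:
  L(x, lambda) = (1/2) x^T Q x + c^T x + lambda^T (A x - b)
Stationarity (grad_x L = 0): Q x + c + A^T lambda = 0.
Primal feasibility: A x = b.

This gives the KKT block system:
  [ Q   A^T ] [ x     ]   [-c ]
  [ A    0  ] [ lambda ] = [ b ]

Solving the linear system:
  x*      = (1.425, -0.725)
  lambda* = (2.475)
  f(x*)   = 1.8875

x* = (1.425, -0.725), lambda* = (2.475)


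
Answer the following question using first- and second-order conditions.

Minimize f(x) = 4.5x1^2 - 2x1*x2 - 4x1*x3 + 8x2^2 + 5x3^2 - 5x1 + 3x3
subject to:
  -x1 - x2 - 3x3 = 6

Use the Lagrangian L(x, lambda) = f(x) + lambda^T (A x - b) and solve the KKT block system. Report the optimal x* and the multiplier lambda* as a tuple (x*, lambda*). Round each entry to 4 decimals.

Form the Lagrangian:
  L(x, lambda) = (1/2) x^T Q x + c^T x + lambda^T (A x - b)
Stationarity (grad_x L = 0): Q x + c + A^T lambda = 0.
Primal feasibility: A x = b.

This gives the KKT block system:
  [ Q   A^T ] [ x     ]   [-c ]
  [ A    0  ] [ lambda ] = [ b ]

Solving the linear system:
  x*      = (-0.6673, -0.3138, -1.6729)
  lambda* = (-3.6867)
  f(x*)   = 10.219

x* = (-0.6673, -0.3138, -1.6729), lambda* = (-3.6867)


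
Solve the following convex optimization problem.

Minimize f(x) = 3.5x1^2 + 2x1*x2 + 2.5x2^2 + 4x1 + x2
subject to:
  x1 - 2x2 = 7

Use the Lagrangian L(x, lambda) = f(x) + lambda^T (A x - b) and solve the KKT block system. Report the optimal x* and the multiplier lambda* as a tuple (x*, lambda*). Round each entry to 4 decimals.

Form the Lagrangian:
  L(x, lambda) = (1/2) x^T Q x + c^T x + lambda^T (A x - b)
Stationarity (grad_x L = 0): Q x + c + A^T lambda = 0.
Primal feasibility: A x = b.

This gives the KKT block system:
  [ Q   A^T ] [ x     ]   [-c ]
  [ A    0  ] [ lambda ] = [ b ]

Solving the linear system:
  x*      = (1.0976, -2.9512)
  lambda* = (-5.7805)
  f(x*)   = 20.9512

x* = (1.0976, -2.9512), lambda* = (-5.7805)


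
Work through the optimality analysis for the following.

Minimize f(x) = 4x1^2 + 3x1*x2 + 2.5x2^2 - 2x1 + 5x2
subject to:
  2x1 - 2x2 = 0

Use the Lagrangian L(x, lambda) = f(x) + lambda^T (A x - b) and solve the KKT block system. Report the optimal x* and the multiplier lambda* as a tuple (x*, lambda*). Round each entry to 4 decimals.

Form the Lagrangian:
  L(x, lambda) = (1/2) x^T Q x + c^T x + lambda^T (A x - b)
Stationarity (grad_x L = 0): Q x + c + A^T lambda = 0.
Primal feasibility: A x = b.

This gives the KKT block system:
  [ Q   A^T ] [ x     ]   [-c ]
  [ A    0  ] [ lambda ] = [ b ]

Solving the linear system:
  x*      = (-0.1579, -0.1579)
  lambda* = (1.8684)
  f(x*)   = -0.2368

x* = (-0.1579, -0.1579), lambda* = (1.8684)


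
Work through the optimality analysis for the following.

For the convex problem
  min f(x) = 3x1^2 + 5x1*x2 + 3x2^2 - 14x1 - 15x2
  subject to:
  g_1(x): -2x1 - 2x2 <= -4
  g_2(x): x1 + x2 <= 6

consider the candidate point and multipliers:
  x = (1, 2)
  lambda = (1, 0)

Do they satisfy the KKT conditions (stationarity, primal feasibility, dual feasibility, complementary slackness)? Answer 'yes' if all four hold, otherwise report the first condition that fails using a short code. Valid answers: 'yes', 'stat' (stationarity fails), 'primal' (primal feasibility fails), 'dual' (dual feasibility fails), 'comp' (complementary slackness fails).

Gradient of f: grad f(x) = Q x + c = (2, 2)
Constraint values g_i(x) = a_i^T x - b_i:
  g_1((1, 2)) = -2
  g_2((1, 2)) = -3
Stationarity residual: grad f(x) + sum_i lambda_i a_i = (0, 0)
  -> stationarity OK
Primal feasibility (all g_i <= 0): OK
Dual feasibility (all lambda_i >= 0): OK
Complementary slackness (lambda_i * g_i(x) = 0 for all i): FAILS

Verdict: the first failing condition is complementary_slackness -> comp.

comp


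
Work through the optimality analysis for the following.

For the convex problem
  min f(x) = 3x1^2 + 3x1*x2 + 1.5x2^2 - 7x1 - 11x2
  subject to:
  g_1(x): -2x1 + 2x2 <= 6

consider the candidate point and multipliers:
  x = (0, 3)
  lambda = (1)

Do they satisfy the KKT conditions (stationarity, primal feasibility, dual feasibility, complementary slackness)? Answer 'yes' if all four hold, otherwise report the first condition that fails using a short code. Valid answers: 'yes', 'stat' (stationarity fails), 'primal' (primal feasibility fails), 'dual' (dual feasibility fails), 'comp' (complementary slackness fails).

Gradient of f: grad f(x) = Q x + c = (2, -2)
Constraint values g_i(x) = a_i^T x - b_i:
  g_1((0, 3)) = 0
Stationarity residual: grad f(x) + sum_i lambda_i a_i = (0, 0)
  -> stationarity OK
Primal feasibility (all g_i <= 0): OK
Dual feasibility (all lambda_i >= 0): OK
Complementary slackness (lambda_i * g_i(x) = 0 for all i): OK

Verdict: yes, KKT holds.

yes


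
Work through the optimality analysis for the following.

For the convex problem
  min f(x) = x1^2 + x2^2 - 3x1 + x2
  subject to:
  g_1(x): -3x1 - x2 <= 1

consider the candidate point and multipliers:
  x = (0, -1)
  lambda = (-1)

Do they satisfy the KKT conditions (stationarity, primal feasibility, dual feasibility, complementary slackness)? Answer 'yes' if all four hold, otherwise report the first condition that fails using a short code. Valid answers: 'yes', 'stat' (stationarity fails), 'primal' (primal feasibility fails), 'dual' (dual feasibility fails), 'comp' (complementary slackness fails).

Gradient of f: grad f(x) = Q x + c = (-3, -1)
Constraint values g_i(x) = a_i^T x - b_i:
  g_1((0, -1)) = 0
Stationarity residual: grad f(x) + sum_i lambda_i a_i = (0, 0)
  -> stationarity OK
Primal feasibility (all g_i <= 0): OK
Dual feasibility (all lambda_i >= 0): FAILS
Complementary slackness (lambda_i * g_i(x) = 0 for all i): OK

Verdict: the first failing condition is dual_feasibility -> dual.

dual


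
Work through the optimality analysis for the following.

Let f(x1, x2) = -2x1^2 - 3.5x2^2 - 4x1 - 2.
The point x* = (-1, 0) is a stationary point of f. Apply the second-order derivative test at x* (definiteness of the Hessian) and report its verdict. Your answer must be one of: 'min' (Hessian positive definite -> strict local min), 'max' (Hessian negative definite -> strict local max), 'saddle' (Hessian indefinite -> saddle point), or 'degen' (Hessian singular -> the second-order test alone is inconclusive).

Compute the Hessian H = grad^2 f:
  H = [[-4, 0], [0, -7]]
Verify stationarity: grad f(x*) = H x* + g = (0, 0).
Eigenvalues of H: -7, -4.
Both eigenvalues < 0, so H is negative definite -> x* is a strict local max.

max


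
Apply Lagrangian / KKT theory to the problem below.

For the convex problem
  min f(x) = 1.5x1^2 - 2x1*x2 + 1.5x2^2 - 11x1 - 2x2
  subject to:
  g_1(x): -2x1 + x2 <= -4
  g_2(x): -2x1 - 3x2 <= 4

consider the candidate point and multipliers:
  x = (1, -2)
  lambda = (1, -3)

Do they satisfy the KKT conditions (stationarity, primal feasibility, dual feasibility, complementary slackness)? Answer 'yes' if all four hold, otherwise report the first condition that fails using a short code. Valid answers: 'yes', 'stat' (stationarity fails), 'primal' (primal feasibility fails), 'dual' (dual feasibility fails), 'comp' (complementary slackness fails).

Gradient of f: grad f(x) = Q x + c = (-4, -10)
Constraint values g_i(x) = a_i^T x - b_i:
  g_1((1, -2)) = 0
  g_2((1, -2)) = 0
Stationarity residual: grad f(x) + sum_i lambda_i a_i = (0, 0)
  -> stationarity OK
Primal feasibility (all g_i <= 0): OK
Dual feasibility (all lambda_i >= 0): FAILS
Complementary slackness (lambda_i * g_i(x) = 0 for all i): OK

Verdict: the first failing condition is dual_feasibility -> dual.

dual


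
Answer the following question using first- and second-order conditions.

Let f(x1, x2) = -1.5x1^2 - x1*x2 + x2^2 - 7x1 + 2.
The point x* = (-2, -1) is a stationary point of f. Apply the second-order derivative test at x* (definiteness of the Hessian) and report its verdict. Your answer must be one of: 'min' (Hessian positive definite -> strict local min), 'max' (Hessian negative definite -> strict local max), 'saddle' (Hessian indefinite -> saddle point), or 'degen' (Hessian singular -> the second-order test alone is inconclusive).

Compute the Hessian H = grad^2 f:
  H = [[-3, -1], [-1, 2]]
Verify stationarity: grad f(x*) = H x* + g = (0, 0).
Eigenvalues of H: -3.1926, 2.1926.
Eigenvalues have mixed signs, so H is indefinite -> x* is a saddle point.

saddle


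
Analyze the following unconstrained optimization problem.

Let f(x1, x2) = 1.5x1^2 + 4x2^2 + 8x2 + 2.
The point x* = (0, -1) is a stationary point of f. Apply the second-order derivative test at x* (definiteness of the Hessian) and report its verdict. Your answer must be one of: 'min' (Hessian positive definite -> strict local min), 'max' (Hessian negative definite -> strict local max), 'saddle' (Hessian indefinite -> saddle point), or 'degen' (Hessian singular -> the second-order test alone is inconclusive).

Compute the Hessian H = grad^2 f:
  H = [[3, 0], [0, 8]]
Verify stationarity: grad f(x*) = H x* + g = (0, 0).
Eigenvalues of H: 3, 8.
Both eigenvalues > 0, so H is positive definite -> x* is a strict local min.

min


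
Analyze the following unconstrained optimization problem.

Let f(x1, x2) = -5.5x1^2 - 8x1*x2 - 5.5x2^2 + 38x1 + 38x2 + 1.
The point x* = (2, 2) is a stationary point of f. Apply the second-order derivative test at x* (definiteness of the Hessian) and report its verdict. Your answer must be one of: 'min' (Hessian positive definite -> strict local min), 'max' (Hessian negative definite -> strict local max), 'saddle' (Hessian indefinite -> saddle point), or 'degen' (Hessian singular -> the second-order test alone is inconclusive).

Compute the Hessian H = grad^2 f:
  H = [[-11, -8], [-8, -11]]
Verify stationarity: grad f(x*) = H x* + g = (0, 0).
Eigenvalues of H: -19, -3.
Both eigenvalues < 0, so H is negative definite -> x* is a strict local max.

max


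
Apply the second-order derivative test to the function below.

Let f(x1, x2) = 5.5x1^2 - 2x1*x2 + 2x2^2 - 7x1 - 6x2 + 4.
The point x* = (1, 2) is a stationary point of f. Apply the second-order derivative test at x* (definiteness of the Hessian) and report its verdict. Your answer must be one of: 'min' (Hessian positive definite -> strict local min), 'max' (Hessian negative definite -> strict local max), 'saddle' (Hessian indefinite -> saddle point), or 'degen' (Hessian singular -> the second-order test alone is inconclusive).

Compute the Hessian H = grad^2 f:
  H = [[11, -2], [-2, 4]]
Verify stationarity: grad f(x*) = H x* + g = (0, 0).
Eigenvalues of H: 3.4689, 11.5311.
Both eigenvalues > 0, so H is positive definite -> x* is a strict local min.

min


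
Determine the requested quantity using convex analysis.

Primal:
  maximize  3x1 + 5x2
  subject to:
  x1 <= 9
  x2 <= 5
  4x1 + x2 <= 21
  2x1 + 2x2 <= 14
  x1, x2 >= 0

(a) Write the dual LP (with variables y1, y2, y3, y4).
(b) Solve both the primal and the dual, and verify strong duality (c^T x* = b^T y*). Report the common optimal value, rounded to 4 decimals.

The standard primal-dual pair for 'max c^T x s.t. A x <= b, x >= 0' is:
  Dual:  min b^T y  s.t.  A^T y >= c,  y >= 0.

So the dual LP is:
  minimize  9y1 + 5y2 + 21y3 + 14y4
  subject to:
    y1 + 4y3 + 2y4 >= 3
    y2 + y3 + 2y4 >= 5
    y1, y2, y3, y4 >= 0

Solving the primal: x* = (2, 5).
  primal value c^T x* = 31.
Solving the dual: y* = (0, 2, 0, 1.5).
  dual value b^T y* = 31.
Strong duality: c^T x* = b^T y*. Confirmed.

31


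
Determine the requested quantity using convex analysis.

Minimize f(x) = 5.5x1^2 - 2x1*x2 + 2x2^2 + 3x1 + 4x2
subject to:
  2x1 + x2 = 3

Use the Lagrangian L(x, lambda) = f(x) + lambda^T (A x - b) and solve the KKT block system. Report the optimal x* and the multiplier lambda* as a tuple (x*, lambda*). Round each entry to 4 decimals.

Form the Lagrangian:
  L(x, lambda) = (1/2) x^T Q x + c^T x + lambda^T (A x - b)
Stationarity (grad_x L = 0): Q x + c + A^T lambda = 0.
Primal feasibility: A x = b.

This gives the KKT block system:
  [ Q   A^T ] [ x     ]   [-c ]
  [ A    0  ] [ lambda ] = [ b ]

Solving the linear system:
  x*      = (1, 1)
  lambda* = (-6)
  f(x*)   = 12.5

x* = (1, 1), lambda* = (-6)


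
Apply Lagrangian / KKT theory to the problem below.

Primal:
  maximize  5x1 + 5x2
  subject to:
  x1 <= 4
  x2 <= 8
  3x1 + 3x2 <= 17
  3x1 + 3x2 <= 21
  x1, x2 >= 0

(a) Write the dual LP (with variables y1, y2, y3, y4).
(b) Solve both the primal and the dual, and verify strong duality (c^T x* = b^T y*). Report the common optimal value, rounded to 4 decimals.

The standard primal-dual pair for 'max c^T x s.t. A x <= b, x >= 0' is:
  Dual:  min b^T y  s.t.  A^T y >= c,  y >= 0.

So the dual LP is:
  minimize  4y1 + 8y2 + 17y3 + 21y4
  subject to:
    y1 + 3y3 + 3y4 >= 5
    y2 + 3y3 + 3y4 >= 5
    y1, y2, y3, y4 >= 0

Solving the primal: x* = (0, 5.6667).
  primal value c^T x* = 28.3333.
Solving the dual: y* = (0, 0, 1.6667, 0).
  dual value b^T y* = 28.3333.
Strong duality: c^T x* = b^T y*. Confirmed.

28.3333


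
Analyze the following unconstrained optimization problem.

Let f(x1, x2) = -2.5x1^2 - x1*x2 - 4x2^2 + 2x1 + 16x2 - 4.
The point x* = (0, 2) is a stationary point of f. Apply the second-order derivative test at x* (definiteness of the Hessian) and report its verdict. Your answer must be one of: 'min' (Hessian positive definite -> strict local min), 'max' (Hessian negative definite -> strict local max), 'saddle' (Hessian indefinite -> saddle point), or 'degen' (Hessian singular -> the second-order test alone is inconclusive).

Compute the Hessian H = grad^2 f:
  H = [[-5, -1], [-1, -8]]
Verify stationarity: grad f(x*) = H x* + g = (0, 0).
Eigenvalues of H: -8.3028, -4.6972.
Both eigenvalues < 0, so H is negative definite -> x* is a strict local max.

max


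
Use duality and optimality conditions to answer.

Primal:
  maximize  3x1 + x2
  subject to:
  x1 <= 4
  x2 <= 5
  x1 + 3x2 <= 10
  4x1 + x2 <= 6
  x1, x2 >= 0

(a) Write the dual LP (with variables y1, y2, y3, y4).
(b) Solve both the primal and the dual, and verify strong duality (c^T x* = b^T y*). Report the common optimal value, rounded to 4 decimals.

The standard primal-dual pair for 'max c^T x s.t. A x <= b, x >= 0' is:
  Dual:  min b^T y  s.t.  A^T y >= c,  y >= 0.

So the dual LP is:
  minimize  4y1 + 5y2 + 10y3 + 6y4
  subject to:
    y1 + y3 + 4y4 >= 3
    y2 + 3y3 + y4 >= 1
    y1, y2, y3, y4 >= 0

Solving the primal: x* = (0.7273, 3.0909).
  primal value c^T x* = 5.2727.
Solving the dual: y* = (0, 0, 0.0909, 0.7273).
  dual value b^T y* = 5.2727.
Strong duality: c^T x* = b^T y*. Confirmed.

5.2727


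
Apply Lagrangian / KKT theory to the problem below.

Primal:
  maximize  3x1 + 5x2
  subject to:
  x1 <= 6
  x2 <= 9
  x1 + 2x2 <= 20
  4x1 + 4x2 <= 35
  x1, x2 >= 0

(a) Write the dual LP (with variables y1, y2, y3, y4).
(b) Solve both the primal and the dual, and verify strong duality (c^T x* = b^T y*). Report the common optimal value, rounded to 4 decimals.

The standard primal-dual pair for 'max c^T x s.t. A x <= b, x >= 0' is:
  Dual:  min b^T y  s.t.  A^T y >= c,  y >= 0.

So the dual LP is:
  minimize  6y1 + 9y2 + 20y3 + 35y4
  subject to:
    y1 + y3 + 4y4 >= 3
    y2 + 2y3 + 4y4 >= 5
    y1, y2, y3, y4 >= 0

Solving the primal: x* = (0, 8.75).
  primal value c^T x* = 43.75.
Solving the dual: y* = (0, 0, 0, 1.25).
  dual value b^T y* = 43.75.
Strong duality: c^T x* = b^T y*. Confirmed.

43.75


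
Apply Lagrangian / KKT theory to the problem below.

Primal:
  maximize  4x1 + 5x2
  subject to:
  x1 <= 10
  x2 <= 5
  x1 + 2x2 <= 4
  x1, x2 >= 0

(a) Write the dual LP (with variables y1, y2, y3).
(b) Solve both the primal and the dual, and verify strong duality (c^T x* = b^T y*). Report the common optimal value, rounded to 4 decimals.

The standard primal-dual pair for 'max c^T x s.t. A x <= b, x >= 0' is:
  Dual:  min b^T y  s.t.  A^T y >= c,  y >= 0.

So the dual LP is:
  minimize  10y1 + 5y2 + 4y3
  subject to:
    y1 + y3 >= 4
    y2 + 2y3 >= 5
    y1, y2, y3 >= 0

Solving the primal: x* = (4, 0).
  primal value c^T x* = 16.
Solving the dual: y* = (0, 0, 4).
  dual value b^T y* = 16.
Strong duality: c^T x* = b^T y*. Confirmed.

16


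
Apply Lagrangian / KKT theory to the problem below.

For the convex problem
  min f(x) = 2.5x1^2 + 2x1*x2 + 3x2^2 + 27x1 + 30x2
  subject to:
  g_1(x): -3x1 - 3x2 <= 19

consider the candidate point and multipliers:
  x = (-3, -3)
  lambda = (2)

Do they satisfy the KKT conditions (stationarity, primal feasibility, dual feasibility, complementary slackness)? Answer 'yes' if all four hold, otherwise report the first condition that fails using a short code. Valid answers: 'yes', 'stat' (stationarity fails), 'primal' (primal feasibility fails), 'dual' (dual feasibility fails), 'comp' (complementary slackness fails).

Gradient of f: grad f(x) = Q x + c = (6, 6)
Constraint values g_i(x) = a_i^T x - b_i:
  g_1((-3, -3)) = -1
Stationarity residual: grad f(x) + sum_i lambda_i a_i = (0, 0)
  -> stationarity OK
Primal feasibility (all g_i <= 0): OK
Dual feasibility (all lambda_i >= 0): OK
Complementary slackness (lambda_i * g_i(x) = 0 for all i): FAILS

Verdict: the first failing condition is complementary_slackness -> comp.

comp


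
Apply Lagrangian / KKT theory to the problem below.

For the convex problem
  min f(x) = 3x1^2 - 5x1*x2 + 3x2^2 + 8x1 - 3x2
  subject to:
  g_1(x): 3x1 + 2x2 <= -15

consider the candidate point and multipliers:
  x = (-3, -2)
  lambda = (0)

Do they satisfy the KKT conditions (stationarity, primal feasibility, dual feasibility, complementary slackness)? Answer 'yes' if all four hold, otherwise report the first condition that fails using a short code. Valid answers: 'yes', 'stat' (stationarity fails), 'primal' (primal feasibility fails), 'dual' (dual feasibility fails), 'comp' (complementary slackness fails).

Gradient of f: grad f(x) = Q x + c = (0, 0)
Constraint values g_i(x) = a_i^T x - b_i:
  g_1((-3, -2)) = 2
Stationarity residual: grad f(x) + sum_i lambda_i a_i = (0, 0)
  -> stationarity OK
Primal feasibility (all g_i <= 0): FAILS
Dual feasibility (all lambda_i >= 0): OK
Complementary slackness (lambda_i * g_i(x) = 0 for all i): OK

Verdict: the first failing condition is primal_feasibility -> primal.

primal


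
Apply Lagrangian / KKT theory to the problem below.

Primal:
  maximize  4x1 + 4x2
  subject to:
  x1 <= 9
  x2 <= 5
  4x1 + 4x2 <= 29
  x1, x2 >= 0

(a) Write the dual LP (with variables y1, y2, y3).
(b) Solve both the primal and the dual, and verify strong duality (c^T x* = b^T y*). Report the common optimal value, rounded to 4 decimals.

The standard primal-dual pair for 'max c^T x s.t. A x <= b, x >= 0' is:
  Dual:  min b^T y  s.t.  A^T y >= c,  y >= 0.

So the dual LP is:
  minimize  9y1 + 5y2 + 29y3
  subject to:
    y1 + 4y3 >= 4
    y2 + 4y3 >= 4
    y1, y2, y3 >= 0

Solving the primal: x* = (7.25, 0).
  primal value c^T x* = 29.
Solving the dual: y* = (0, 0, 1).
  dual value b^T y* = 29.
Strong duality: c^T x* = b^T y*. Confirmed.

29


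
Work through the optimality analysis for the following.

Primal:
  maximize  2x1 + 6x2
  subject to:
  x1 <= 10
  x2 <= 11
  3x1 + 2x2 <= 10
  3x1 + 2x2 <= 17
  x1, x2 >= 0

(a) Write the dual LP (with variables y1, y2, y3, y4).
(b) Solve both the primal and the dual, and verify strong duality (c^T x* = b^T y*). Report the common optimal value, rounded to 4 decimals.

The standard primal-dual pair for 'max c^T x s.t. A x <= b, x >= 0' is:
  Dual:  min b^T y  s.t.  A^T y >= c,  y >= 0.

So the dual LP is:
  minimize  10y1 + 11y2 + 10y3 + 17y4
  subject to:
    y1 + 3y3 + 3y4 >= 2
    y2 + 2y3 + 2y4 >= 6
    y1, y2, y3, y4 >= 0

Solving the primal: x* = (0, 5).
  primal value c^T x* = 30.
Solving the dual: y* = (0, 0, 3, 0).
  dual value b^T y* = 30.
Strong duality: c^T x* = b^T y*. Confirmed.

30


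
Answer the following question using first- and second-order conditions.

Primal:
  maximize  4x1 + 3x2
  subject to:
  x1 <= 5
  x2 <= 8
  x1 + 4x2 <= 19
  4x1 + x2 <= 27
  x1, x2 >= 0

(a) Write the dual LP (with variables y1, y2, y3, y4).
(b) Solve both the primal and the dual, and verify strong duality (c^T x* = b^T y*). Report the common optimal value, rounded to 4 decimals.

The standard primal-dual pair for 'max c^T x s.t. A x <= b, x >= 0' is:
  Dual:  min b^T y  s.t.  A^T y >= c,  y >= 0.

So the dual LP is:
  minimize  5y1 + 8y2 + 19y3 + 27y4
  subject to:
    y1 + y3 + 4y4 >= 4
    y2 + 4y3 + y4 >= 3
    y1, y2, y3, y4 >= 0

Solving the primal: x* = (5, 3.5).
  primal value c^T x* = 30.5.
Solving the dual: y* = (3.25, 0, 0.75, 0).
  dual value b^T y* = 30.5.
Strong duality: c^T x* = b^T y*. Confirmed.

30.5


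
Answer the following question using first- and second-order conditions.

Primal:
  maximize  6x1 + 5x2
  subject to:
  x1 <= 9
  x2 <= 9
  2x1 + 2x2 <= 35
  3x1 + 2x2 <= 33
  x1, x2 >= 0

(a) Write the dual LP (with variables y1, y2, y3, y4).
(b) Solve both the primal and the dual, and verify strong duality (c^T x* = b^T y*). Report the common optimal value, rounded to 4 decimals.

The standard primal-dual pair for 'max c^T x s.t. A x <= b, x >= 0' is:
  Dual:  min b^T y  s.t.  A^T y >= c,  y >= 0.

So the dual LP is:
  minimize  9y1 + 9y2 + 35y3 + 33y4
  subject to:
    y1 + 2y3 + 3y4 >= 6
    y2 + 2y3 + 2y4 >= 5
    y1, y2, y3, y4 >= 0

Solving the primal: x* = (5, 9).
  primal value c^T x* = 75.
Solving the dual: y* = (0, 1, 0, 2).
  dual value b^T y* = 75.
Strong duality: c^T x* = b^T y*. Confirmed.

75
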